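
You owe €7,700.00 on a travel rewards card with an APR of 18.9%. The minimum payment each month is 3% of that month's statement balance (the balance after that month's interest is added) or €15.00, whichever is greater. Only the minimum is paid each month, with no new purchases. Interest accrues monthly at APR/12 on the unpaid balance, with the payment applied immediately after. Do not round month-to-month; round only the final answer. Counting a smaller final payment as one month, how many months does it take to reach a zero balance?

Monthly rate r = 18.9%/12 = 1.575% = 0.01575.
While 3% of the post-interest balance exceeds €15.00, each month B ← (B·(1+r))·(1 − 0.03), i.e. B shrinks by the factor (1+r)·0.97 = 0.98528.
This holds for months 1–186. Entering month 187 the balance is €487.96; 3% of the post-interest balance is now below €15.00, so the flat €15.00 minimum applies from here.
From month 187 a fixed €15.00 at rate r clears €487.96 in 46 more payments. Total: 186 + 46 = 232 months.

232 months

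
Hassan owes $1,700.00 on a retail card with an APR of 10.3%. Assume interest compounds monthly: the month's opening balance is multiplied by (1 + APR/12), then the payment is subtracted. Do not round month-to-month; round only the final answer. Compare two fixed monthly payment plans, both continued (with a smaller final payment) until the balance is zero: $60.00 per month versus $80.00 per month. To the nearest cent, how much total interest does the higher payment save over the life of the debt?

Monthly rate r = 10.3%/12 = 0.858333% = 0.00858333.
At $60.00/mo: n = ⌈−ln(1 − rB₀/P)/ln(1+r)⌉ = 33 payments (last $36.25); total interest = total paid − $1,700.00 = $256.25.
At $80.00/mo: 24 payments (last $45.04); total interest $185.04.
Interest saved = $256.25 − $185.04 = $71.21.

$71.21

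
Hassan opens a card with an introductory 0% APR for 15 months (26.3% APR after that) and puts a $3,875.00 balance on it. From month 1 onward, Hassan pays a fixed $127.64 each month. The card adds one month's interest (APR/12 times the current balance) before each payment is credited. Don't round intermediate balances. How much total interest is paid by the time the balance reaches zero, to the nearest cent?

Promo months 1–15 at r₀ = 0%/12 = 0; months 16+ at r₁ = 26.3%/12 = 0.0219167.
After month 15 (no interest yet): B = $3,875.00 − 15·$127.64 = $1,960.40.
Then at r₁ with $127.64/mo: n₂ = −ln(1 − r₁·B/P)/ln(1+r₁) ≈ 18.93 → 19 more payments.
Total paid = 33·$127.64 + $118.78 = $4,330.90; interest = $4,330.90 − $3,875.00 = $455.90.

$455.90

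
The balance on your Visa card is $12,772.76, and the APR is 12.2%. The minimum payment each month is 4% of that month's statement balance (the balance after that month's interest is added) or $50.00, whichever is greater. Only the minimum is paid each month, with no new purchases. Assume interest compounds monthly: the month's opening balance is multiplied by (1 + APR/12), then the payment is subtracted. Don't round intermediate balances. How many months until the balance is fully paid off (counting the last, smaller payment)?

Monthly rate r = 12.2%/12 = 1.01667% = 0.0101667.
While 4% of the post-interest balance exceeds $50.00, each month B ← (B·(1+r))·(1 − 0.04), i.e. B shrinks by the factor (1+r)·0.96 = 0.96976.
This holds for months 1–77. Entering month 78 the balance is $1,200.70; 4% of the post-interest balance is now below $50.00, so the flat $50.00 minimum applies from here.
From month 78 a fixed $50.00 at rate r clears $1,200.70 in 28 more payments. Total: 77 + 28 = 105 months.

105 months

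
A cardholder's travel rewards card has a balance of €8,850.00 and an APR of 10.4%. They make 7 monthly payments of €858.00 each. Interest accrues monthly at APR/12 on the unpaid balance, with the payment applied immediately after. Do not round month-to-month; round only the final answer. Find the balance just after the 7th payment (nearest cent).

Monthly rate r = 10.4%/12 = 0.866667% = 0.00866667.
Each month: B ← B·(1+r) − €858.00.
Month 1: interest €76.70; balance after payment €8,068.70.
Month 2: interest €69.93; balance after payment €7,280.63.
Month 3: interest €63.10; balance after payment €6,485.73.
Month 4: interest €56.21; balance after payment €5,683.94.
Month 5: interest €49.26; balance after payment €4,875.20.
Month 6: interest €42.25; balance after payment €4,059.45.
Month 7: interest €35.18; balance after payment €3,236.63.

€3,236.63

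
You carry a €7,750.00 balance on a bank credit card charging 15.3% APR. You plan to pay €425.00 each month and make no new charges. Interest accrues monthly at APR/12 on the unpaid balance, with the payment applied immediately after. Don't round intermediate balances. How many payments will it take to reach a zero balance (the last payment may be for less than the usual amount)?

21 months

Monthly rate r = 15.3%/12 = 1.275% = 0.01275.
Recurrence: B ← B·(1+r) − €425.00.
Month 1: interest €98.81; balance after payment €7,423.81.
Month 2: interest €94.65; balance after payment €7,093.47.
Closed form: n = −ln(1 − rB₀/P)/ln(1+r) = −ln(0.7675)/ln(1.01275) ≈ 20.886, so the balance reaches zero during payment 21.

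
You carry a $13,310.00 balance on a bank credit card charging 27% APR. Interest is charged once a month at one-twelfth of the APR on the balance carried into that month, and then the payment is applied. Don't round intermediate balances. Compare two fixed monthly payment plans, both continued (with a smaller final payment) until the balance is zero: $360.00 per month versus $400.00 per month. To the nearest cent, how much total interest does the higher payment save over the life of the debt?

Monthly rate r = 27%/12 = 2.25% = 0.0225.
At $360.00/mo: n = ⌈−ln(1 − rB₀/P)/ln(1+r)⌉ = 81 payments (last $48.99); total interest = total paid − $13,310.00 = $15,538.99.
At $400.00/mo: 63 payments (last $27.62); total interest $11,517.62.
Interest saved = $15,538.99 − $11,517.62 = $4,021.37.

$4,021.37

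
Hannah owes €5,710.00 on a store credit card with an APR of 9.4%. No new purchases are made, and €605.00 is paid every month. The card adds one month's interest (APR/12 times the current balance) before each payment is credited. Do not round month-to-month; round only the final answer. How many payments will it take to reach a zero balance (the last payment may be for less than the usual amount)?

Monthly rate r = 9.4%/12 = 0.783333% = 0.00783333.
Recurrence: B ← B·(1+r) − €605.00.
Month 1: interest €44.73; balance after payment €5,149.73.
Month 2: interest €40.34; balance after payment €4,585.07.
Closed form: n = −ln(1 − rB₀/P)/ln(1+r) = −ln(0.92607)/ln(1.00783) ≈ 9.843, so the balance reaches zero during payment 10.

10 payments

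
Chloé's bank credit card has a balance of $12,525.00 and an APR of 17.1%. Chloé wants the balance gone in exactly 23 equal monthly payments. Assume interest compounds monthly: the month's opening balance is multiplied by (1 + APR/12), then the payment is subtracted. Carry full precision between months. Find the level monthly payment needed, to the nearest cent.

Monthly rate r = 17.1%/12 = 1.425% = 0.01425.
Level-payment amortization: P = B₀·r / (1 − (1+r)^(−n)) = 12525.00·0.01425 / (1 − 1.01425^(−23)).
Denominator 1 − (1+r)^(−23) = 0.277788128.
P = 178.481 / 0.277788128 ≈ 642.51.

$642.51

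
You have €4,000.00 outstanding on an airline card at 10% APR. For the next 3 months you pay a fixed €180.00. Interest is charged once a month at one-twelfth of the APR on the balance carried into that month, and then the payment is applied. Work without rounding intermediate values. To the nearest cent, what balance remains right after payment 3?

€3,556.32

Monthly rate r = 10%/12 = 0.833333% = 0.00833333.
Each month: B ← B·(1+r) − €180.00.
Month 1: interest €33.33; balance after payment €3,853.33.
Month 2: interest €32.11; balance after payment €3,705.44.
Month 3: interest €30.88; balance after payment €3,556.32.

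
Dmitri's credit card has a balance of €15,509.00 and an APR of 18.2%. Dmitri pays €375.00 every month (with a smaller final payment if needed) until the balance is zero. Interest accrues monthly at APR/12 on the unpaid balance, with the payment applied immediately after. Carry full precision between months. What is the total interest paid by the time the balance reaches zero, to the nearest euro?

Monthly rate r = 18.2%/12 = 1.51667% = 0.0151667.
Payoff takes n = ⌈−ln(1 − rB₀/P)/ln(1+r)⌉ = ⌈65.560⌉ = 66 payments; the last is €210.53.
Total paid = 65·€375.00 + €210.53 = €24,585.53.
Total interest = total paid − principal = €24,585.53 − €15,509.00 = €9,076.53.

€9,077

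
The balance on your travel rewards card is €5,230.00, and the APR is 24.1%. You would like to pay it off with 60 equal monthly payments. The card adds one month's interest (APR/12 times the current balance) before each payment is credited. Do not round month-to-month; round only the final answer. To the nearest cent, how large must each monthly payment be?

Monthly rate r = 24.1%/12 = 2.00833% = 0.0200833.
Level-payment amortization: P = B₀·r / (1 − (1+r)^(−n)) = 5230.00·0.0200833 / (1 − 1.02008^(−60)).
Denominator 1 − (1+r)^(−60) = 0.696708048.
P = 105.036 / 0.696708048 ≈ 150.76.

€150.76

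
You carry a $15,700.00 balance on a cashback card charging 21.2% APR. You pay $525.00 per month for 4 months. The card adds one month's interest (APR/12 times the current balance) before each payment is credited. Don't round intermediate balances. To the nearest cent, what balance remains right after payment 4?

$14,682.91

Monthly rate r = 21.2%/12 = 1.76667% = 0.0176667.
Each month: B ← B·(1+r) − $525.00.
Month 1: interest $277.37; balance after payment $15,452.37.
Month 2: interest $272.99; balance after payment $15,200.36.
Month 3: interest $268.54; balance after payment $14,943.90.
Month 4: interest $264.01; balance after payment $14,682.91.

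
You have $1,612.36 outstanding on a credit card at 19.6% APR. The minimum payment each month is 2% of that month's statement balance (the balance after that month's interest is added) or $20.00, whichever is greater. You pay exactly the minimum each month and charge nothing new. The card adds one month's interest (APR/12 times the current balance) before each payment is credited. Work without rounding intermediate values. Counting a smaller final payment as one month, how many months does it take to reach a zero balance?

224 months

Monthly rate r = 19.6%/12 = 1.63333% = 0.0163333.
While 2% of the post-interest balance exceeds $20.00, each month B ← (B·(1+r))·(1 − 0.02), i.e. B shrinks by the factor (1+r)·0.98 = 0.99601.
This holds for months 1–124. Entering month 125 the balance is $981.70; 2% of the post-interest balance is now below $20.00, so the flat $20.00 minimum applies from here.
From month 125 a fixed $20.00 at rate r clears $981.70 in 100 more payments. Total: 124 + 100 = 224 months.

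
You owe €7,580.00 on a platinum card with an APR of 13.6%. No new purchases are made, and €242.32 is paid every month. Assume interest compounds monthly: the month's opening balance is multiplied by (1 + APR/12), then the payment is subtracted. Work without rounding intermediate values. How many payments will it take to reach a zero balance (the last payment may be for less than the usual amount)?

39 payments

Monthly rate r = 13.6%/12 = 1.13333% = 0.0113333.
Recurrence: B ← B·(1+r) − €242.32.
Month 1: interest €85.91; balance after payment €7,423.59.
Month 2: interest €84.13; balance after payment €7,265.40.
Closed form: n = −ln(1 − rB₀/P)/ln(1+r) = −ln(0.64548)/ln(1.01133) ≈ 38.844, so the balance reaches zero during payment 39.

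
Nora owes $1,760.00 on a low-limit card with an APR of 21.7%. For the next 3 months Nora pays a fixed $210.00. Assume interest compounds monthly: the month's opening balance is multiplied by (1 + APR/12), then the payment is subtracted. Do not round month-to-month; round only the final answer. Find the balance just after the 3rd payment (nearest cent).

Monthly rate r = 21.7%/12 = 1.80833% = 0.0180833.
Each month: B ← B·(1+r) − $210.00.
Month 1: interest $31.83; balance after payment $1,581.83.
Month 2: interest $28.60; balance after payment $1,400.43.
Month 3: interest $25.32; balance after payment $1,215.76.

$1,215.76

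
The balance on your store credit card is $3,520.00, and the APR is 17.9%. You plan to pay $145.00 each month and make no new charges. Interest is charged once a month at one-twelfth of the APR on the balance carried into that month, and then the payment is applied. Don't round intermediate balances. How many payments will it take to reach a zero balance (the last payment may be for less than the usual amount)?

31 payments

Monthly rate r = 17.9%/12 = 1.49167% = 0.0149167.
Recurrence: B ← B·(1+r) − $145.00.
Month 1: interest $52.51; balance after payment $3,427.51.
Month 2: interest $51.13; balance after payment $3,333.63.
Closed form: n = −ln(1 − rB₀/P)/ln(1+r) = −ln(0.63789)/ln(1.01492) ≈ 30.365, so the balance reaches zero during payment 31.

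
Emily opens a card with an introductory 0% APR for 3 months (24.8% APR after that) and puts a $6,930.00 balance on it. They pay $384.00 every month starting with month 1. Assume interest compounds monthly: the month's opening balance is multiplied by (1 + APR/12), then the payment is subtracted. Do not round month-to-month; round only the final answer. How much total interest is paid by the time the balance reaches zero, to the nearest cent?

Promo months 1–3 at r₀ = 0%/12 = 0; months 4+ at r₁ = 24.8%/12 = 0.0206667.
After month 3 (no interest yet): B = $6,930.00 − 3·$384.00 = $5,778.00.
Then at r₁ with $384.00/mo: n₂ = −ln(1 − r₁·B/P)/ln(1+r₁) ≈ 18.21 → 19 more payments.
Total paid = 21·$384.00 + $80.63 = $8,144.63; interest = $8,144.63 − $6,930.00 = $1,214.63.

$1,214.63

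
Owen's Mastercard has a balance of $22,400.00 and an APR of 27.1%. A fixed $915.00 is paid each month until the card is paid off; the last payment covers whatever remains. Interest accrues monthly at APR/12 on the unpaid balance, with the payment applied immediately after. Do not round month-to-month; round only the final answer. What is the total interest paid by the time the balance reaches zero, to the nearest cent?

Monthly rate r = 27.1%/12 = 2.25833% = 0.0225833.
Payoff takes n = ⌈−ln(1 − rB₀/P)/ln(1+r)⌉ = ⌈36.042⌉ = 37 payments; the last is $38.40.
Total paid = 36·$915.00 + $38.40 = $32,978.40.
Total interest = total paid − principal = $32,978.40 − $22,400.00 = $10,578.40.

$10,578.40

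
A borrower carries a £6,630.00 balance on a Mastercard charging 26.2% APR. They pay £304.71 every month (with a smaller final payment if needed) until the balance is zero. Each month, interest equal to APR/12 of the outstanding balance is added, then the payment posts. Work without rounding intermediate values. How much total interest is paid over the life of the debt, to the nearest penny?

£2,462.59

Monthly rate r = 26.2%/12 = 2.18333% = 0.0218333.
Payoff takes n = ⌈−ln(1 − rB₀/P)/ln(1+r)⌉ = ⌈29.839⌉ = 30 payments; the last is £256.00.
Total paid = 29·£304.71 + £256.00 = £9,092.59.
Total interest = total paid − principal = £9,092.59 − £6,630.00 = £2,462.59.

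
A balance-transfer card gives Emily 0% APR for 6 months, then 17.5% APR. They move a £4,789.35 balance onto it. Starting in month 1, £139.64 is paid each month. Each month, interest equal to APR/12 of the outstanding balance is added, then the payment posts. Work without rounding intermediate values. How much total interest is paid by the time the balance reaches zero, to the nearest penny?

£1,181.53

Promo months 1–6 at r₀ = 0%/12 = 0; months 7+ at r₁ = 17.5%/12 = 0.0145833.
After month 6 (no interest yet): B = £4,789.35 − 6·£139.64 = £3,951.51.
Then at r₁ with £139.64/mo: n₂ = −ln(1 − r₁·B/P)/ln(1+r₁) ≈ 36.76 → 37 more payments.
Total paid = 42·£139.64 + £106.00 = £5,970.88; interest = £5,970.88 − £4,789.35 = £1,181.53.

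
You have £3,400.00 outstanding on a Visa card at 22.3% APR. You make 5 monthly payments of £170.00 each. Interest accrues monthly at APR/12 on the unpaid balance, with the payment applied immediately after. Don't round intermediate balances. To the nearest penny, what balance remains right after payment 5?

£2,845.69

Monthly rate r = 22.3%/12 = 1.85833% = 0.0185833.
Each month: B ← B·(1+r) − £170.00.
Month 1: interest £63.18; balance after payment £3,293.18.
Month 2: interest £61.20; balance after payment £3,184.38.
Month 3: interest £59.18; balance after payment £3,073.56.
Month 4: interest £57.12; balance after payment £2,960.68.
Month 5: interest £55.02; balance after payment £2,845.69.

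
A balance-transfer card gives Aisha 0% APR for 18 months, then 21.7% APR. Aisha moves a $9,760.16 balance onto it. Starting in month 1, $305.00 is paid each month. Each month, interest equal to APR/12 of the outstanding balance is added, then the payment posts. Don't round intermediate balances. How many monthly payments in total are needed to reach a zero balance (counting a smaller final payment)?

Promo months 1–18 at r₀ = 0%/12 = 0; months 19+ at r₁ = 21.7%/12 = 0.0180833.
After month 18 (no interest yet): B = $9,760.16 − 18·$305.00 = $4,270.16.
Then at r₁ with $305.00/mo: n₂ = −ln(1 − r₁·B/P)/ln(1+r₁) ≈ 16.29 → 17 more payments.

35 payments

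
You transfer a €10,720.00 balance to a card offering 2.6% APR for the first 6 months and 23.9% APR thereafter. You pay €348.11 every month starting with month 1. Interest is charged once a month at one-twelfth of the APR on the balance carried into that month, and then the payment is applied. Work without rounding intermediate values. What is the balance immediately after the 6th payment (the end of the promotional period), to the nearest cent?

€8,760.11

Promo months 1–6 at r₀ = 2.6%/12 = 0.00216667; months 7+ at r₁ = 23.9%/12 = 0.0199167.
After month 6: iterate B ← B·(1+r₀) − €348.11 for 6 months → €8,760.11.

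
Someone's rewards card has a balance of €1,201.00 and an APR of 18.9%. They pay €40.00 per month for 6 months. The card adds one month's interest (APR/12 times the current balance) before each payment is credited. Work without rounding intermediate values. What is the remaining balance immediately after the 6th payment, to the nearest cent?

€1,069.41

Monthly rate r = 18.9%/12 = 1.575% = 0.01575.
Each month: B ← B·(1+r) − €40.00.
Month 1: interest €18.92; balance after payment €1,179.92.
Month 2: interest €18.58; balance after payment €1,158.50.
Month 3: interest €18.25; balance after payment €1,136.75.
Month 4: interest €17.90; balance after payment €1,114.65.
Month 5: interest €17.56; balance after payment €1,092.21.
Month 6: interest €17.20; balance after payment €1,069.41.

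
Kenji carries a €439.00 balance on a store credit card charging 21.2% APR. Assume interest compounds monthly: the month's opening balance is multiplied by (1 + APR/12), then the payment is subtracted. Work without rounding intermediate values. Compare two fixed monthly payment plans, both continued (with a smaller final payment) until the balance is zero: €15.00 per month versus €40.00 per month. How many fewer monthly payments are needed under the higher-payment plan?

29 fewer payments

Monthly rate r = 21.2%/12 = 1.76667% = 0.0176667.
At €15.00/mo: n = ⌈−ln(1 − rB₀/P)/ln(1+r)⌉ = 42 payments (last €8.44); total interest = total paid − €439.00 = €184.44.
At €40.00/mo: 13 payments (last €12.38); total interest €53.38.
Payments saved = 42 − 13 = 29.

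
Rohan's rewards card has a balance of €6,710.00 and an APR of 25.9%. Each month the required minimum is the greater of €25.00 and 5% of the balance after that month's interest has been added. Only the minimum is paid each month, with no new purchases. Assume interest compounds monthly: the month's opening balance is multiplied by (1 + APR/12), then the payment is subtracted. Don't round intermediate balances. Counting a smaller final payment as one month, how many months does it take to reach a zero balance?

114 months

Monthly rate r = 25.9%/12 = 2.15833% = 0.0215833.
While 5% of the post-interest balance exceeds €25.00, each month B ← (B·(1+r))·(1 − 0.05), i.e. B shrinks by the factor (1+r)·0.95 = 0.9705.
This holds for months 1–88. Entering month 89 the balance is €481.39; 5% of the post-interest balance is now below €25.00, so the flat €25.00 minimum applies from here.
From month 89 a fixed €25.00 at rate r clears €481.39 in 26 more payments. Total: 88 + 26 = 114 months.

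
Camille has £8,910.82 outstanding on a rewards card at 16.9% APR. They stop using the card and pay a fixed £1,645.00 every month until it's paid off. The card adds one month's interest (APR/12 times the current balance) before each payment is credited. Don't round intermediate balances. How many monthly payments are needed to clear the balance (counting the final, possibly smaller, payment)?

Monthly rate r = 16.9%/12 = 1.40833% = 0.0140833.
Recurrence: B ← B·(1+r) − £1,645.00.
Month 1: interest £125.49; balance after payment £7,391.31.
Month 2: interest £104.09; balance after payment £5,850.41.
Month 3: interest £82.39; balance after payment £4,287.80.
Month 4: interest £60.39; balance after payment £2,703.19.
Month 5: interest £38.07; balance after payment £1,096.26.
Month 6: interest £15.44; balance after payment £0.00.

6 payments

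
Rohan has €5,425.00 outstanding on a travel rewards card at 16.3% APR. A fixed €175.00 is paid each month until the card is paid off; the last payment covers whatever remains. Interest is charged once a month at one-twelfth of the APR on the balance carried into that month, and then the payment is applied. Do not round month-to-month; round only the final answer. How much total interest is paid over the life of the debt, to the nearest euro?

Monthly rate r = 16.3%/12 = 1.35833% = 0.0135833.
Payoff takes n = ⌈−ln(1 − rB₀/P)/ln(1+r)⌉ = ⌈40.513⌉ = 41 payments; the last is €90.06.
Total paid = 40·€175.00 + €90.06 = €7,090.06.
Total interest = total paid − principal = €7,090.06 − €5,425.00 = €1,665.06.

€1,665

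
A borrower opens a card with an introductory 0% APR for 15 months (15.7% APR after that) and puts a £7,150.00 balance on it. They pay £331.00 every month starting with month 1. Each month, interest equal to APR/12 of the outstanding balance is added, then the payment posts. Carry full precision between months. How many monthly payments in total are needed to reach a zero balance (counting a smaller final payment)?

22 payments

Promo months 1–15 at r₀ = 0%/12 = 0; months 16+ at r₁ = 15.7%/12 = 0.0130833.
After month 15 (no interest yet): B = £7,150.00 − 15·£331.00 = £2,185.00.
Then at r₁ with £331.00/mo: n₂ = −ln(1 − r₁·B/P)/ln(1+r₁) ≈ 6.95 → 7 more payments.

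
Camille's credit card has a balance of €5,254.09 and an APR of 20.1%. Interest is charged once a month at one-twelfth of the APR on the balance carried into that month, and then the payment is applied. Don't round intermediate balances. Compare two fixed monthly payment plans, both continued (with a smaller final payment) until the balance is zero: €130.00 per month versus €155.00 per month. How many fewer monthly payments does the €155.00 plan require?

18 fewer payments

Monthly rate r = 20.1%/12 = 1.675% = 0.01675.
At €130.00/mo: n = ⌈−ln(1 − rB₀/P)/ln(1+r)⌉ = 69 payments (last €3.49); total interest = total paid − €5,254.09 = €3,589.40.
At €155.00/mo: 51 payments (last €77.39); total interest €2,573.30.
Payments saved = 69 − 51 = 18.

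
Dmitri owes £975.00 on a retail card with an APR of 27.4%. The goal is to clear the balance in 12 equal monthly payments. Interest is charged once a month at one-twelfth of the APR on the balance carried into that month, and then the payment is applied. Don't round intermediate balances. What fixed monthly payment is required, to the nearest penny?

Monthly rate r = 27.4%/12 = 2.28333% = 0.0228333.
Level-payment amortization: P = B₀·r / (1 − (1+r)^(−n)) = 975.00·0.0228333 / (1 − 1.02283^(−12)).
Denominator 1 − (1+r)^(−12) = 0.237321462.
P = 22.2625 / 0.237321462 ≈ 93.81.

£93.81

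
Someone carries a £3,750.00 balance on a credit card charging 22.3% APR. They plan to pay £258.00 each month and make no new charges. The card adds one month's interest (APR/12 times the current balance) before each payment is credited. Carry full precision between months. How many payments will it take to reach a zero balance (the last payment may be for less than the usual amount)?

18 months

Monthly rate r = 22.3%/12 = 1.85833% = 0.0185833.
Recurrence: B ← B·(1+r) − £258.00.
Month 1: interest £69.69; balance after payment £3,561.69.
Month 2: interest £66.19; balance after payment £3,369.88.
Closed form: n = −ln(1 − rB₀/P)/ln(1+r) = −ln(0.72989)/ln(1.01858) ≈ 17.100, so the balance reaches zero during payment 18.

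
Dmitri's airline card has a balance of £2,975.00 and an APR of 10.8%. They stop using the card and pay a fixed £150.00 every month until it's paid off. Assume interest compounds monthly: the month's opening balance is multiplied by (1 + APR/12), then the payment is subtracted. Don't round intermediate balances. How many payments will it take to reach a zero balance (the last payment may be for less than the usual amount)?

Monthly rate r = 10.8%/12 = 0.9% = 0.009.
Recurrence: B ← B·(1+r) − £150.00.
Month 1: interest £26.78; balance after payment £2,851.78.
Month 2: interest £25.67; balance after payment £2,727.44.
Closed form: n = −ln(1 − rB₀/P)/ln(1+r) = −ln(0.8215)/ln(1.009) ≈ 21.945, so the balance reaches zero during payment 22.

22 months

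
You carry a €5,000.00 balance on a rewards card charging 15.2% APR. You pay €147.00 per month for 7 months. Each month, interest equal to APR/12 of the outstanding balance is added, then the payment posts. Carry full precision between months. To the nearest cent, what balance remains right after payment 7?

€4,391.60

Monthly rate r = 15.2%/12 = 1.26667% = 0.0126667.
Each month: B ← B·(1+r) − €147.00.
Month 1: interest €63.33; balance after payment €4,916.33.
Month 2: interest €62.27; balance after payment €4,831.61.
Month 3: interest €61.20; balance after payment €4,745.81.
Month 4: interest €60.11; balance after payment €4,658.92.
Month 5: interest €59.01; balance after payment €4,570.93.
Month 6: interest €57.90; balance after payment €4,481.83.
Month 7: interest €56.77; balance after payment €4,391.60.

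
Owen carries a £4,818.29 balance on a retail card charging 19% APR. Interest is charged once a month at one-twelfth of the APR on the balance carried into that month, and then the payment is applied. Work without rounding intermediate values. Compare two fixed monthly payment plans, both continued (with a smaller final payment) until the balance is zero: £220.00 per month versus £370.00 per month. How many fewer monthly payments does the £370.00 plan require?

Monthly rate r = 19%/12 = 1.58333% = 0.0158333.
At £220.00/mo: n = ⌈−ln(1 − rB₀/P)/ln(1+r)⌉ = 28 payments (last £23.64); total interest = total paid − £4,818.29 = £1,145.35.
At £370.00/mo: 15 payments (last £259.19); total interest £620.90.
Payments saved = 28 − 15 = 13.

13 fewer payments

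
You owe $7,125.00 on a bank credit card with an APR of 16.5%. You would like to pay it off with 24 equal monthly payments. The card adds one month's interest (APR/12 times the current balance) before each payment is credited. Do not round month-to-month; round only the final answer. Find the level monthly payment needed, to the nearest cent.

Monthly rate r = 16.5%/12 = 1.375% = 0.01375.
Level-payment amortization: P = B₀·r / (1 − (1+r)^(−n)) = 7125.00·0.01375 / (1 − 1.01375^(−24)).
Denominator 1 − (1+r)^(−24) = 0.279458189.
P = 97.9688 / 0.279458189 ≈ 350.57.

$350.57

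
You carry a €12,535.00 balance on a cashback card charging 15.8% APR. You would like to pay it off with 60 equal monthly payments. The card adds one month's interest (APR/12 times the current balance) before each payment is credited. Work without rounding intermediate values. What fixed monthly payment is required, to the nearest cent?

€303.50

Monthly rate r = 15.8%/12 = 1.31667% = 0.0131667.
Level-payment amortization: P = B₀·r / (1 − (1+r)^(−n)) = 12535.00·0.0131667 / (1 − 1.01317^(−60)).
Denominator 1 − (1+r)^(−60) = 0.543809308.
P = 165.044 / 0.543809308 ≈ 303.50.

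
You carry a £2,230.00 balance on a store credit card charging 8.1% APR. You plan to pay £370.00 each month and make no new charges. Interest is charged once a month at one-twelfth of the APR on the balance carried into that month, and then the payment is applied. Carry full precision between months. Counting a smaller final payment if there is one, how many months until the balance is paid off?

Monthly rate r = 8.1%/12 = 0.675% = 0.00675.
Recurrence: B ← B·(1+r) − £370.00.
Month 1: interest £15.05; balance after payment £1,875.05.
Month 2: interest £12.66; balance after payment £1,517.71.
Closed form: n = −ln(1 − rB₀/P)/ln(1+r) = −ln(0.95932)/ln(1.00675) ≈ 6.174, so the balance reaches zero during payment 7.

7 payments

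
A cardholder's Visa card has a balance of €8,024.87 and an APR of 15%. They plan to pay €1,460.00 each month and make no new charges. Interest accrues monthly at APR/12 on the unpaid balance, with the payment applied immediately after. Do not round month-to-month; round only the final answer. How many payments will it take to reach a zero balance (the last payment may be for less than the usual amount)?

Monthly rate r = 15%/12 = 1.25% = 0.0125.
Recurrence: B ← B·(1+r) − €1,460.00.
Month 1: interest €100.31; balance after payment €6,665.18.
Month 2: interest €83.31; balance after payment €5,288.50.
Month 3: interest €66.11; balance after payment €3,894.60.
Month 4: interest €48.68; balance after payment €2,483.28.
Month 5: interest €31.04; balance after payment €1,054.33.
Month 6: interest €13.18; balance after payment €0.00.

6 months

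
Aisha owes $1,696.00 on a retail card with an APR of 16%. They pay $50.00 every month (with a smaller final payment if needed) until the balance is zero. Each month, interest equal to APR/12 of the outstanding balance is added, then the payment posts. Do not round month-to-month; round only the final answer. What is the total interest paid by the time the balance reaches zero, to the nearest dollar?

$576

Monthly rate r = 16%/12 = 1.33333% = 0.0133333.
Payoff takes n = ⌈−ln(1 − rB₀/P)/ln(1+r)⌉ = ⌈45.448⌉ = 46 payments; the last is $22.47.
Total paid = 45·$50.00 + $22.47 = $2,272.47.
Total interest = total paid − principal = $2,272.47 − $1,696.00 = $576.47.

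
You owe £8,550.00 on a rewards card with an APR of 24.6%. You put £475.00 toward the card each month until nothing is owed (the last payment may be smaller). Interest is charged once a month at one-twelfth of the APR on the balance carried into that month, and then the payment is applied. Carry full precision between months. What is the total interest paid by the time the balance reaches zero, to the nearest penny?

£2,228.97

Monthly rate r = 24.6%/12 = 2.05% = 0.0205.
Payoff takes n = ⌈−ln(1 − rB₀/P)/ln(1+r)⌉ = ⌈22.690⌉ = 23 payments; the last is £328.97.
Total paid = 22·£475.00 + £328.97 = £10,778.97.
Total interest = total paid − principal = £10,778.97 − £8,550.00 = £2,228.97.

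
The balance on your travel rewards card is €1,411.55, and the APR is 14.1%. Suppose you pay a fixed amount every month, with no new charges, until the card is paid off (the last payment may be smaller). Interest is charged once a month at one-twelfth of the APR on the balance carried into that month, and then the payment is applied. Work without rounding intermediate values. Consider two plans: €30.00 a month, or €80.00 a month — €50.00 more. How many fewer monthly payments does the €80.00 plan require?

Monthly rate r = 14.1%/12 = 1.175% = 0.01175.
At €30.00/mo: n = ⌈−ln(1 − rB₀/P)/ln(1+r)⌉ = 69 payments (last €27.07); total interest = total paid − €1,411.55 = €655.52.
At €80.00/mo: 20 payments (last €71.19); total interest €179.64.
Payments saved = 69 − 20 = 49.

49 fewer payments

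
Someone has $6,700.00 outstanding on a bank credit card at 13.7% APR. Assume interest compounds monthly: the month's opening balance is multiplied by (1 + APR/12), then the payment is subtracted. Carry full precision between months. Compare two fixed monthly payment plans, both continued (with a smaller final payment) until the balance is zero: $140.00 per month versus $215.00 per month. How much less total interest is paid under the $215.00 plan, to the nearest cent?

Monthly rate r = 13.7%/12 = 1.14167% = 0.0114167.
At $140.00/mo: n = ⌈−ln(1 − rB₀/P)/ln(1+r)⌉ = 70 payments (last $88.78); total interest = total paid − $6,700.00 = $3,048.78.
At $215.00/mo: 39 payments (last $158.04); total interest $1,628.04.
Interest saved = $3,048.78 − $1,628.04 = $1,420.74.

$1,420.74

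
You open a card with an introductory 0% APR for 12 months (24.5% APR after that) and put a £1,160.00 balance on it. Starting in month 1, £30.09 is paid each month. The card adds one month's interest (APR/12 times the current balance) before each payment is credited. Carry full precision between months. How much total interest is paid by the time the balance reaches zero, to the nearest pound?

£364

Promo months 1–12 at r₀ = 0%/12 = 0; months 13+ at r₁ = 24.5%/12 = 0.0204167.
After month 12 (no interest yet): B = £1,160.00 − 12·£30.09 = £798.92.
Then at r₁ with £30.09/mo: n₂ = −ln(1 − r₁·B/P)/ln(1+r₁) ≈ 38.65 → 39 more payments.
Total paid = 50·£30.09 + £19.50 = £1,524.00; interest = £1,524.00 − £1,160.00 = £364.00.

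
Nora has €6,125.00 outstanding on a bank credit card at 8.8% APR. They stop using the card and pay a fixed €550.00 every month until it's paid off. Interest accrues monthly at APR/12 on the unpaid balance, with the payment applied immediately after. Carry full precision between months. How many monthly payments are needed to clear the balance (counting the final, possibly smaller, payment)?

12 payments

Monthly rate r = 8.8%/12 = 0.733333% = 0.00733333.
Recurrence: B ← B·(1+r) − €550.00.
Month 1: interest €44.92; balance after payment €5,619.92.
Month 2: interest €41.21; balance after payment €5,111.13.
Closed form: n = −ln(1 − rB₀/P)/ln(1+r) = −ln(0.91833)/ln(1.00733) ≈ 11.660, so the balance reaches zero during payment 12.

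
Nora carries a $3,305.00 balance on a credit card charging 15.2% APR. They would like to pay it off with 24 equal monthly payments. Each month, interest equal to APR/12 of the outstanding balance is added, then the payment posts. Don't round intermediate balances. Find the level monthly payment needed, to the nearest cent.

Monthly rate r = 15.2%/12 = 1.26667% = 0.0126667.
Level-payment amortization: P = B₀·r / (1 − (1+r)^(−n)) = 3305.00·0.0126667 / (1 − 1.01267^(−24)).
Denominator 1 − (1+r)^(−24) = 0.260729043.
P = 41.8633 / 0.260729043 ≈ 160.56.

$160.56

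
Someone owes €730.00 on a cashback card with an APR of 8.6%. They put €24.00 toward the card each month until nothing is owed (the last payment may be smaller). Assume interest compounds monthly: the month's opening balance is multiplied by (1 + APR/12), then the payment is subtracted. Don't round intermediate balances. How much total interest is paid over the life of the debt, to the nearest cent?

Monthly rate r = 8.6%/12 = 0.716667% = 0.00716667.
Payoff takes n = ⌈−ln(1 − rB₀/P)/ln(1+r)⌉ = ⌈34.432⌉ = 35 payments; the last is €10.39.
Total paid = 34·€24.00 + €10.39 = €826.39.
Total interest = total paid − principal = €826.39 − €730.00 = €96.39.

€96.39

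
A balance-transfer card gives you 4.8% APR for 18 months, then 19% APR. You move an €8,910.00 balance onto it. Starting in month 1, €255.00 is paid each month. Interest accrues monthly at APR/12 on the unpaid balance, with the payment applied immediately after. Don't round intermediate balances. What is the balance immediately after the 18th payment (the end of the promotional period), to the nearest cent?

€4,824.36

Promo months 1–18 at r₀ = 4.8%/12 = 0.004; months 19+ at r₁ = 19%/12 = 0.0158333.
After month 18: iterate B ← B·(1+r₀) − €255.00 for 18 months → €4,824.36.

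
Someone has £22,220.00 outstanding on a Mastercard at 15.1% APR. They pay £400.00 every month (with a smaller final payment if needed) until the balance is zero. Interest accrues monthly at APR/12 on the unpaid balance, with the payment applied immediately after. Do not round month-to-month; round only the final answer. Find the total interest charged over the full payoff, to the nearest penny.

Monthly rate r = 15.1%/12 = 1.25833% = 0.0125833.
Payoff takes n = ⌈−ln(1 − rB₀/P)/ln(1+r)⌉ = ⌈96.016⌉ = 97 payments; the last is £6.31.
Total paid = 96·£400.00 + £6.31 = £38,406.31.
Total interest = total paid − principal = £38,406.31 − £22,220.00 = £16,186.31.

£16,186.31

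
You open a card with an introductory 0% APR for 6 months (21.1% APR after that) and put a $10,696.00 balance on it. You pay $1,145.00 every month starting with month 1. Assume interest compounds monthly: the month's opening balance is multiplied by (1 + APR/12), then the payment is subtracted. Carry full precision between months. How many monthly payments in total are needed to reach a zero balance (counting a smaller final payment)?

10 payments

Promo months 1–6 at r₀ = 0%/12 = 0; months 7+ at r₁ = 21.1%/12 = 0.0175833.
After month 6 (no interest yet): B = $10,696.00 − 6·$1,145.00 = $3,826.00.
Then at r₁ with $1,145.00/mo: n₂ = −ln(1 − r₁·B/P)/ln(1+r₁) ≈ 3.47 → 4 more payments.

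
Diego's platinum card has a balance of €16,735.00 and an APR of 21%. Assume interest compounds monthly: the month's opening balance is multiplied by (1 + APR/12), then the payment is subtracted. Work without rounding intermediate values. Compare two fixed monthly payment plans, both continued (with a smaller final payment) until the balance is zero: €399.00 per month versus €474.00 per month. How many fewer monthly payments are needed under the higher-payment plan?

21 fewer payments

Monthly rate r = 21%/12 = 1.75% = 0.0175.
At €399.00/mo: n = ⌈−ln(1 − rB₀/P)/ln(1+r)⌉ = 77 payments (last €132.54); total interest = total paid − €16,735.00 = €13,721.54.
At €474.00/mo: 56 payments (last €213.47); total interest €9,548.47.
Payments saved = 77 − 56 = 21.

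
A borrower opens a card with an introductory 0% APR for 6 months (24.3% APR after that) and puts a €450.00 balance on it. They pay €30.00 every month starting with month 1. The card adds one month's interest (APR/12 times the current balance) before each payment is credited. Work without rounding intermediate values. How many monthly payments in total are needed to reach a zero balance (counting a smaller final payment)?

17 payments

Promo months 1–6 at r₀ = 0%/12 = 0; months 7+ at r₁ = 24.3%/12 = 0.02025.
After month 6 (no interest yet): B = €450.00 − 6·€30.00 = €270.00.
Then at r₁ with €30.00/mo: n₂ = −ln(1 − r₁·B/P)/ln(1+r₁) ≈ 10.04 → 11 more payments.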